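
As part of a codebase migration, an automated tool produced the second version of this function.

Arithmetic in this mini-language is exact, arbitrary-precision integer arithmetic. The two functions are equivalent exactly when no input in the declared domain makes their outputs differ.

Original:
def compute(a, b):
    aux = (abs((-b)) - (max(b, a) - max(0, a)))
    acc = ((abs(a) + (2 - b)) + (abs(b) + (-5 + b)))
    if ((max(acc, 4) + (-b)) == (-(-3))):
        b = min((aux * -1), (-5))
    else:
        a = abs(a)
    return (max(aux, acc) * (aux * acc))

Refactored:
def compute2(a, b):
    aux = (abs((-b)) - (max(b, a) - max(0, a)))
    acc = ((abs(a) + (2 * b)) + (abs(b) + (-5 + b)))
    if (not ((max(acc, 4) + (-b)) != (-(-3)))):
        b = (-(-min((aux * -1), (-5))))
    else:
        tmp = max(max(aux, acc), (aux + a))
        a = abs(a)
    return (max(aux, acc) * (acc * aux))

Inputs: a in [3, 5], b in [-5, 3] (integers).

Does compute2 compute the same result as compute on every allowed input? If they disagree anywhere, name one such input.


Consider the input a=3, b=-5.
compute: aux = 5; acc = 5; ((max(acc, 4) + (-b)) == (-(-3))) -> false; a = 3; return 125
compute2: aux = 5; acc = -12; (not ((max(acc, 4) + (-b)) != (-(-3)))) -> false; tmp = 8; a = 3; return -300
125 vs -300 — the two versions disagree here.
verdict: not equivalent; witness: a=3, b=-5


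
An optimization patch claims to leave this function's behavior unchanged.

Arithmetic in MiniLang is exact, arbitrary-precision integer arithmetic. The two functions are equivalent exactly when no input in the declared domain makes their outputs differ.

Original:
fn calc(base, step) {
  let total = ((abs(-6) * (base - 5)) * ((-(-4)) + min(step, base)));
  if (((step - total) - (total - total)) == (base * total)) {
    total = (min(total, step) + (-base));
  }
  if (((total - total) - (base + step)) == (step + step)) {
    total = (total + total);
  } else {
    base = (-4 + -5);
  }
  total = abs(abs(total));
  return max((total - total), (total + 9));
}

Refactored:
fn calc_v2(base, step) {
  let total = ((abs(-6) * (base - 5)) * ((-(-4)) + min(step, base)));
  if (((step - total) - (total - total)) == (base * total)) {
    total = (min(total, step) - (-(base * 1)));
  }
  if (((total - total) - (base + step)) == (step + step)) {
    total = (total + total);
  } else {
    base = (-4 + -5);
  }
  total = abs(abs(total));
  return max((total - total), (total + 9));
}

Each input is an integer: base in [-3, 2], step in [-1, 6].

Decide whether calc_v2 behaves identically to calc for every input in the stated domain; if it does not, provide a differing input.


base=-1, step=0 yields 116 from calc but 118 from calc_v2.
verdict: not equivalent; witness: base=-1, step=0


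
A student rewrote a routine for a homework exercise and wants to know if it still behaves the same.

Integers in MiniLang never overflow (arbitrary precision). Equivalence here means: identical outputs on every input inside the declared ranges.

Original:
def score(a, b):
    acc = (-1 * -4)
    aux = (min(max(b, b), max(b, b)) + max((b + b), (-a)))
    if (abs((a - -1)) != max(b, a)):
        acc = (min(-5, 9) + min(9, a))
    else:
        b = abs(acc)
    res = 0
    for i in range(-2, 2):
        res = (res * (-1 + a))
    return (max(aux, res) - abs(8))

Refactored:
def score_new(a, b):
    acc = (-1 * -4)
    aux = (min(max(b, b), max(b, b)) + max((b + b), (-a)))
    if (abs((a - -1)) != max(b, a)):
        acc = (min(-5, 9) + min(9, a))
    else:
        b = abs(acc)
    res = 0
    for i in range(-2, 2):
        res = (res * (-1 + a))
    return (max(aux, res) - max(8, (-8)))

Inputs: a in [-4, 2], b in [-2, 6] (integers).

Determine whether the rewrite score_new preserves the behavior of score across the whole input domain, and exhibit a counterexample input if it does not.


Reading the diff, among the changes: constant usage differs; also min/max/abs usage differs.
Spot check at a=2, b=-1 — score: acc becomes 4; next aux becomes -3; next (abs((a - -1)) != max(b, a)) evaluates to true; next acc becomes -3; next res becomes 0; next at i=-2:; next res becomes 0; next at i=-1:; next res becomes 0; next at i=0:; next res becomes 0; next at i=1:; next res becomes 0; next final value -8. score_new: acc becomes 4; next aux becomes -3; next (abs((a - -1)) != max(b, a)) evaluates to true; next acc becomes -3; next res becomes 0; next at i=-2:; next res becomes 0; next at i=-1:; next res becomes 0; next at i=0:; next res becomes 0; next at i=1:; next res becomes 0; next final value -8. Both give -8.
An exhaustive pass over the 63 declared inputs shows identical outputs.
verdict: equivalent


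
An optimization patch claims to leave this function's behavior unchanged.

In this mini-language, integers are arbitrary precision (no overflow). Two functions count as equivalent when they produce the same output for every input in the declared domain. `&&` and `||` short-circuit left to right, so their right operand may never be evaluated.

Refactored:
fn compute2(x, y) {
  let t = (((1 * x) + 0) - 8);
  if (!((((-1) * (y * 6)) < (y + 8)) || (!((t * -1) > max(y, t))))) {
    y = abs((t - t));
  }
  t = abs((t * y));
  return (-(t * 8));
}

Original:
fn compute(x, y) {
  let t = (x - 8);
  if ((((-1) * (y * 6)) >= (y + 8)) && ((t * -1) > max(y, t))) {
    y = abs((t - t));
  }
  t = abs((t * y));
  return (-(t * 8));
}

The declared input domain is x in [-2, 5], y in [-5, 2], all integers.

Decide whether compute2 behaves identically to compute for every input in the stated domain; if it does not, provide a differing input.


Reading the diff, among the changes: boolean connective usage differs, plus comparison usage differs, plus constant usage differs, plus arithmetic usage differs.
One worked example (x=3, y=-5) — compute: t = -5; ((((-1) * (y * 6)) >= (y + 8)) && ((t * -1) > max(y, t))) -> true; y = 0; t = 0; return 0; compute2: t = -5; (!((((-1) * (y * 6)) < (y + 8)) || (!((t * -1) > max(y, t))))) -> true; y = 0; t = 0; return 0; agreement on 0.
Checked all 64 inputs in the declared domain: the outputs agree on every one.
verdict: equivalent


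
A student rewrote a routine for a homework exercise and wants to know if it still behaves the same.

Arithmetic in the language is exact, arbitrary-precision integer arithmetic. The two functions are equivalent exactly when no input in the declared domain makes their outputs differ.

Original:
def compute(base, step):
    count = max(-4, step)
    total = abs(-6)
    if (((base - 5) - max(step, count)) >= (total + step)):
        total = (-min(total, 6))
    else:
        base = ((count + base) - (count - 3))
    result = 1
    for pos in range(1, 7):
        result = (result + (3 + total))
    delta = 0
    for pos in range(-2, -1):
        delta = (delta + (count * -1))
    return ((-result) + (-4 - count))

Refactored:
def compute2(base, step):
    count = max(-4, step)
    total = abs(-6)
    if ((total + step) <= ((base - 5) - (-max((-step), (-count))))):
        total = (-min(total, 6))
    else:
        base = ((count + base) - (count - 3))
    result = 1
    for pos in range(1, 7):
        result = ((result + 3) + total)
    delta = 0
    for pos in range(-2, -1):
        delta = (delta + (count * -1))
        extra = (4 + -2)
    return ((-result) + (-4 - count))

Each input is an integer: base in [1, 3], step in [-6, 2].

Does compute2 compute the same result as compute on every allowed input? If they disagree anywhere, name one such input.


There is a counterexample at base=1, step=-5: -55 on one side, 17 on the other.
compute: count becomes -4; next total becomes 6; next (((base - 5) - max(step, count)) >= (total + step)) evaluates to false; next base becomes 4; next result becomes 1; next at pos=1:; next result becomes 10; next at pos=2:; next result becomes 19; next at pos=3:; next result becomes 28; next at pos=4:; next result becomes 37; next at pos=5:; next result becomes 46; next at pos=6:; next result becomes 55; next delta becomes 0; next at pos=-2:; next delta becomes 4; next final value -55
compute2: count becomes -4; next total becomes 6; next ((total + step) <= ((base - 5) - (-max((-step), (-count))))) evaluates to true; next total becomes -6; next result becomes 1; next at pos=1:; next result becomes -2; next at pos=2:; next result becomes -5; next at pos=3:; next result becomes -8; next at pos=4:; next result becomes -11; next at pos=5:; next result becomes -14; next at pos=6:; next result becomes -17; next delta becomes 0; next at pos=-2:; next delta becomes 4; next extra becomes 2; next final value 17
verdict: not equivalent; witness: base=1, step=-5


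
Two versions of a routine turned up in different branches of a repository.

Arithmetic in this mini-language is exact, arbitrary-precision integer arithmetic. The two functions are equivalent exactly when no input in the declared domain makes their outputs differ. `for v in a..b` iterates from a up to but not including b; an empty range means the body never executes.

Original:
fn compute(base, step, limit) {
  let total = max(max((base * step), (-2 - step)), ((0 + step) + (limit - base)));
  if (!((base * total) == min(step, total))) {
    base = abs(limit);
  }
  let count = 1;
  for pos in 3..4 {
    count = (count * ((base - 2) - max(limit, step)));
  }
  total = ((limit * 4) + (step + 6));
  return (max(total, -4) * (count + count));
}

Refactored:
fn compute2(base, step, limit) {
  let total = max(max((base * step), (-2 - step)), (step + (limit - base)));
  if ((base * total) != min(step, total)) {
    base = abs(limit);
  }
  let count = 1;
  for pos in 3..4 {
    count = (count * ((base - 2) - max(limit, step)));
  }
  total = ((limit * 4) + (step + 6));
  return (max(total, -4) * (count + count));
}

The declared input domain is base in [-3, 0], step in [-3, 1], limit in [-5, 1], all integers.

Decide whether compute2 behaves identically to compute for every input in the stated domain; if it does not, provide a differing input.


Although comparison usage differs; and boolean connective usage differs; and constant usage differs; and arithmetic usage differs, 140/140 inputs agree.
verdict: equivalent


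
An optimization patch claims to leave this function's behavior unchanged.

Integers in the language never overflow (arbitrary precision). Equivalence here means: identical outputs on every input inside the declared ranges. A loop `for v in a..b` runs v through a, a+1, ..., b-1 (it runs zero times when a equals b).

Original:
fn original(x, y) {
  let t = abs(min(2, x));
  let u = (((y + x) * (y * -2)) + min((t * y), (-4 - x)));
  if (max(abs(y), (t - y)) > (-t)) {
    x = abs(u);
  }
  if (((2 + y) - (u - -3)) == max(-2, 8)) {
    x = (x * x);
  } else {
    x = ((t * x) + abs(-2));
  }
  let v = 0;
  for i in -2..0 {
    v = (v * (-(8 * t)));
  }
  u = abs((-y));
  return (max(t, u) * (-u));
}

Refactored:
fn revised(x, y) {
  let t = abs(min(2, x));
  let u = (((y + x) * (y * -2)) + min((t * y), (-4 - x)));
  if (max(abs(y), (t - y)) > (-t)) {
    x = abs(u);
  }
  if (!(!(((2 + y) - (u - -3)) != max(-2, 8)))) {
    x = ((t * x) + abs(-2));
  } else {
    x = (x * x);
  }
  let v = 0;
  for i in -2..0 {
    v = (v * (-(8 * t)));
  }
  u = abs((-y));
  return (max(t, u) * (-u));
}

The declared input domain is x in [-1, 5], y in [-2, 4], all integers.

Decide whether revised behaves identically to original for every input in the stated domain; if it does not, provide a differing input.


This is a faithful refactor — comparison usage differs, boolean connective usage differs, but the computed results match everywhere.
Spot check at x=2, y=0 — original: t := 2 | u := -6 | (max(abs(y), (t - y)) > (-t)): true | x := 6 | (((2 + y) - (u - -3)) == max(-2, 8)): false | x := 14 | v := 0 | iter i=-2: | v := 0 | iter i=-1: | v := 0 | u := 0 | result 0. revised: t := 2 | u := -6 | (max(abs(y), (t - y)) > (-t)): true | x := 6 | (!(!(((2 + y) - (u - -3)) != max(-2, 8)))): true | x := 14 | v := 0 | iter i=-2: | v := 0 | iter i=-1: | v := 0 | u := 0 | result 0. Both give 0.
Sweeping the whole domain (49 inputs) finds no disagreement.
verdict: equivalent


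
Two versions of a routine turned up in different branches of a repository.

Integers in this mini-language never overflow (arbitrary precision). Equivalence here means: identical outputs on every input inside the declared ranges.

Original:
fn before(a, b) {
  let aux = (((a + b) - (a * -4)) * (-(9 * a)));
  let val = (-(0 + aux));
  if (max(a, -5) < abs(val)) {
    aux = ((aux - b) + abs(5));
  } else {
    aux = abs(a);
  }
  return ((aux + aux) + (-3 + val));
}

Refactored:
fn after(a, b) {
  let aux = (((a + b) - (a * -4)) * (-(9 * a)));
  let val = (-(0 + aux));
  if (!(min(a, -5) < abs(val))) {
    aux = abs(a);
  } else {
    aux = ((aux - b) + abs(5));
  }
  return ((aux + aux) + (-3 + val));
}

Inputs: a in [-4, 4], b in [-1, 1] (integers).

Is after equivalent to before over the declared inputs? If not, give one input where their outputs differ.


a=0, b=-1 yields -3 from before but 9 from after.
verdict: not equivalent; witness: a=0, b=-1


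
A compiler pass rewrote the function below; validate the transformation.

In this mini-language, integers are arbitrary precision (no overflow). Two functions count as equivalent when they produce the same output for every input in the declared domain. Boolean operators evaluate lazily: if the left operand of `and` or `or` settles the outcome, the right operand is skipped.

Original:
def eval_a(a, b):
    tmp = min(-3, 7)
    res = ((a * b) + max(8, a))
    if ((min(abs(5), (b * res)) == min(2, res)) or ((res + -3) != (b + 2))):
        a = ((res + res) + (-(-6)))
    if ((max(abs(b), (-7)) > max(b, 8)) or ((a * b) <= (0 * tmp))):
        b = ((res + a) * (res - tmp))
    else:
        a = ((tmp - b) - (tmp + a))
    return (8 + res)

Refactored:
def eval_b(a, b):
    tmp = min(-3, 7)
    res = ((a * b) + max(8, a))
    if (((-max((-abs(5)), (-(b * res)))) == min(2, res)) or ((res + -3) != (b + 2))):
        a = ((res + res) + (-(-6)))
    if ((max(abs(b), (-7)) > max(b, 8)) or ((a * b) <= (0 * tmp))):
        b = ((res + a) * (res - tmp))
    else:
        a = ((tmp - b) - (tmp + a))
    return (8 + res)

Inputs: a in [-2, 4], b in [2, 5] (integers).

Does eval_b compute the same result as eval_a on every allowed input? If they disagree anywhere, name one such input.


Behavior is preserved: although min/max/abs usage differs, the outputs never diverge.
One worked example (a=1, b=5) — eval_a: tmp = -3; res = 13; ((min(abs(5), (b * res)) == min(2, res)) or ((res + -3) != (b + 2))) -> true; a = 32; ((max(abs(b), (-7)) > max(b, 8)) or ((a * b) <= (0 * tmp))) -> false; a = -37; return 21; eval_b: tmp = -3; res = 13; (((-max((-abs(5)), (-(b * res)))) == min(2, res)) or ((res + -3) != (b + 2))) -> true; a = 32; ((max(abs(b), (-7)) > max(b, 8)) or ((a * b) <= (0 * tmp))) -> false; a = -37; return 21; agreement on 21.
Checked all 28 inputs in the declared domain: the outputs agree on every one.
verdict: equivalent


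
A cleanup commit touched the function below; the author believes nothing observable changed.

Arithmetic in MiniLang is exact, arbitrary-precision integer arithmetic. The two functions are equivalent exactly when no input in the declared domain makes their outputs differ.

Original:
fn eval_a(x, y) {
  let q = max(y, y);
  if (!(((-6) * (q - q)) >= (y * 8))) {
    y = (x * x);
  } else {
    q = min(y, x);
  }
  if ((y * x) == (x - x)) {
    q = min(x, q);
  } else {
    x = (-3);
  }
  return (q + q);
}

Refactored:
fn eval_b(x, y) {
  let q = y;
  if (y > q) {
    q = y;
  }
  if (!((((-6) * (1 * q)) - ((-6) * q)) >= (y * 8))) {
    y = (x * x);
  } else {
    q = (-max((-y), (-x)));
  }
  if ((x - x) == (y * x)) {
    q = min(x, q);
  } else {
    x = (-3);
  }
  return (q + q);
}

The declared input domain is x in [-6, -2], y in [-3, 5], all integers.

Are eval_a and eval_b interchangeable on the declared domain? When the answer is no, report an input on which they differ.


The two versions differ — the changes include branching structure differs, and arithmetic usage differs, and comparison usage differs, and constant usage differs, and statement counts differ, and min/max/abs usage differs.
As a probe, take x=-5, y=5: eval_a runs q := 5 | (!(((-6) * (q - q)) >= (y * 8))): true | y := 25 | ((y * x) == (x - x)): false | x := -3 | result 10; eval_b runs q := 5 | (y > q): false | (!((((-6) * (1 * q)) - ((-6) * q)) >= (y * 8))): true | y := 25 | ((x - x) == (y * x)): false | x := -3 | result 10; both end at 10.
Sweeping the whole domain (45 inputs) finds no disagreement.
verdict: equivalent


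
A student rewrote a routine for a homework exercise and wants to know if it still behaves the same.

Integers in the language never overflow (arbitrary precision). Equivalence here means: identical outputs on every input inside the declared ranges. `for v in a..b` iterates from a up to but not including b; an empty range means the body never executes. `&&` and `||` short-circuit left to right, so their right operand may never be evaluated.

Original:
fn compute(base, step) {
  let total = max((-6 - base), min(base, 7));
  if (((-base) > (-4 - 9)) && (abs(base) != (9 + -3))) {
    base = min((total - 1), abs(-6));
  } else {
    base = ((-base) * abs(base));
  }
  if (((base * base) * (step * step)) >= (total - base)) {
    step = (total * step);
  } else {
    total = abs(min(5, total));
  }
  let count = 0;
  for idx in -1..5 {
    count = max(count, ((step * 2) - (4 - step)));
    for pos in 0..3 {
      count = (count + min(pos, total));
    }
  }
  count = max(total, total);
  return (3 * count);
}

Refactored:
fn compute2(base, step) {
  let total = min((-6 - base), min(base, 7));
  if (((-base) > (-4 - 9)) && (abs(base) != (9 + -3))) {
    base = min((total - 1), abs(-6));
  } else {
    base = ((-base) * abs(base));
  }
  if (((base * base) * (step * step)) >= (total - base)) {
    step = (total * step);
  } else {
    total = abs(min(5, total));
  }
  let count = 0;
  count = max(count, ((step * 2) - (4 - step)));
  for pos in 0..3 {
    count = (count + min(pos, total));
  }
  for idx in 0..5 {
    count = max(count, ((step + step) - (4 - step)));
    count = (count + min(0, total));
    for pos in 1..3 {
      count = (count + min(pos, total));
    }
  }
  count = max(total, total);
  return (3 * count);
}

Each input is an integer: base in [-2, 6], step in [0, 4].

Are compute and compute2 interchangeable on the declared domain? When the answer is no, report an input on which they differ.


Run the pair on base=-2, step=0.
compute: total = -2; (((-base) > (-4 - 9)) && (abs(base) != (9 + -3))) -> true; base = -3; (((base * base) * (step * step)) >= (total - base)) -> false; total = 2; count = 0; [idx=-1]; count = 0; [pos=0]; count = 0; [pos=1]; count = 1; [pos=2]; count = 3; [idx=0]; count = 3; [pos=0]; count = 3; [pos=1]; count = 4; [pos=2]; count = 6; [idx=1]; count = 6; [pos=0]; count = 6; [pos=1]; count = 7; [pos=2]; count = 9; [idx=2]; count = 9; [pos=0]; count = 9; [pos=1]; count = 10; [pos=2]; count = 12; [idx=3]; count = 12; [pos=0]; count = 12; [pos=1]; count = 13; [pos=2]; count = 15; [idx=4]; count = 15; [pos=0]; count = 15; [pos=1]; count = 16; [pos=2]; count = 18; count = 2; return 6
compute2: total = -4; (((-base) > (-4 - 9)) && (abs(base) != (9 + -3))) -> true; base = -5; (((base * base) * (step * step)) >= (total - base)) -> false; total = 4; count = 0; count = 0; [pos=0]; count = 0; [pos=1]; count = 1; [pos=2]; count = 3; [idx=0]; count = 3; count = 3; [pos=1]; count = 4; [pos=2]; count = 6; [idx=1]; count = 6; count = 6; [pos=1]; count = 7; [pos=2]; count = 9; [idx=2]; count = 9; count = 9; [pos=1]; count = 10; [pos=2]; count = 12; [idx=3]; count = 12; count = 12; [pos=1]; count = 13; [pos=2]; count = 15; [idx=4]; count = 15; count = 15; [pos=1]; count = 16; [pos=2]; count = 18; count = 4; return 12
6 against 12: the behavior changed.
verdict: not equivalent; witness: base=-2, step=0


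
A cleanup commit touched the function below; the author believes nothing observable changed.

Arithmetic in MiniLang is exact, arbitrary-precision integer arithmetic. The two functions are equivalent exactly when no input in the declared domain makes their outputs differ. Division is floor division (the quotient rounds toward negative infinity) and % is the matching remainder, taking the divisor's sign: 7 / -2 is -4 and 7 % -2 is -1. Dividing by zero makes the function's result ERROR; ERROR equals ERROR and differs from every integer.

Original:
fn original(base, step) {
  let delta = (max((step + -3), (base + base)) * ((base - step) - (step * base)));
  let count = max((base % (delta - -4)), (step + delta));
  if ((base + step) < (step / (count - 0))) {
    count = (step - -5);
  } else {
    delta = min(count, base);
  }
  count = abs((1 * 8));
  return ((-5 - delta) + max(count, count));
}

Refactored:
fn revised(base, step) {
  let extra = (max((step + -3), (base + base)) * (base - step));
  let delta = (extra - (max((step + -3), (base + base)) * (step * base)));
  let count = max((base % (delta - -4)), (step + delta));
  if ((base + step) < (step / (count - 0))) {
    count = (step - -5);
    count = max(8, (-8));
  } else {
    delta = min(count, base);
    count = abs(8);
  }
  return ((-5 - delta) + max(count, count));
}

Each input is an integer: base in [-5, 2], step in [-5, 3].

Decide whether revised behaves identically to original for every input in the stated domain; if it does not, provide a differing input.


Side by side, the visible changes include: min/max/abs usage differs; statement counts differ; constant usage differs; arithmetic usage differs; local variable names differ.
Spot check at base=-2, step=1 — original: delta = 2; count = 4; ((base + step) < (step / (count - 0))) -> true; count = 6; count = 8; return 1. revised: extra = 6; delta = 2; count = 4; ((base + step) < (step / (count - 0))) -> true; count = 6; count = 8; return 1. Both give 1.
Checked all 72 inputs in the declared domain: the outputs agree on every one.
verdict: equivalent


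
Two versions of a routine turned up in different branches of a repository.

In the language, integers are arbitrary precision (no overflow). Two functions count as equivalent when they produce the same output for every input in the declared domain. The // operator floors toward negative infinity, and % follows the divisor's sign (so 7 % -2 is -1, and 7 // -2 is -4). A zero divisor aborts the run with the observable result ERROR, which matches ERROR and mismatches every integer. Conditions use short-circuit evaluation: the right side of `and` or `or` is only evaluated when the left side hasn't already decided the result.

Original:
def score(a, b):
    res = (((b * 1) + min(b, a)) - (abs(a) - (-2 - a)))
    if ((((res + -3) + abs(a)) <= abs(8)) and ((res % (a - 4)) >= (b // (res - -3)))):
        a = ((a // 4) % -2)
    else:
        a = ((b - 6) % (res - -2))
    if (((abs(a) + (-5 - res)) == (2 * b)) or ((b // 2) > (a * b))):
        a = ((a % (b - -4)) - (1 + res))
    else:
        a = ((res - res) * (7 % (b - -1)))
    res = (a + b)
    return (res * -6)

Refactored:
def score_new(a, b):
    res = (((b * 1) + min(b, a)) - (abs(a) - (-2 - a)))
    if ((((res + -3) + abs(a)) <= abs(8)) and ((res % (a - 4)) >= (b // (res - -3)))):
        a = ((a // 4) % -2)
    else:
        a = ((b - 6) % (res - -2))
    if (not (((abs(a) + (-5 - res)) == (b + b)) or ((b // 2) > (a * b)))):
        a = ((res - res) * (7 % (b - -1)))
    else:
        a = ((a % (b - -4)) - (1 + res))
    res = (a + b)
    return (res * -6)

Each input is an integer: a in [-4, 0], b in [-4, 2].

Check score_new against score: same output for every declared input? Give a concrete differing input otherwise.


The two versions differ — the changes include boolean connective usage differs, and constant usage differs, and arithmetic usage differs.
Spot check at a=-2, b=1 — score: res=-3, then a zero divisor aborts: ERROR. score_new: res=-3, then a zero divisor aborts: ERROR. Both give ERROR.
Across all 35 domain points the two functions coincide.
verdict: equivalent


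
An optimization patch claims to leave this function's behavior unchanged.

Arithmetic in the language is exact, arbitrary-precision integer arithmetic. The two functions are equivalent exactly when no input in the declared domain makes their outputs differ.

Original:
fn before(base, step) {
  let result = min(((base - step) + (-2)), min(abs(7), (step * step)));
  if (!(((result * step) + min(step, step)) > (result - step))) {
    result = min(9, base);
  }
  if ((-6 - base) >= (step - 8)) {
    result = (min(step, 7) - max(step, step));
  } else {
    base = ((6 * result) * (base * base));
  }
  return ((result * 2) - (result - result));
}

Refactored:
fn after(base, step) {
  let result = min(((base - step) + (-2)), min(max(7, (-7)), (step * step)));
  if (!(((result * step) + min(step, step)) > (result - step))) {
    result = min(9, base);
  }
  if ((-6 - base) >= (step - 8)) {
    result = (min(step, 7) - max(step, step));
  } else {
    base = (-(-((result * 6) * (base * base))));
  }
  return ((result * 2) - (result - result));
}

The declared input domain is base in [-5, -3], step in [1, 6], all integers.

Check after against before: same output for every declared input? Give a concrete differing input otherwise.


Changes here: constant usage differs; also min/max/abs usage differs; the full 18-point sweep finds no disagreement.
verdict: equivalent


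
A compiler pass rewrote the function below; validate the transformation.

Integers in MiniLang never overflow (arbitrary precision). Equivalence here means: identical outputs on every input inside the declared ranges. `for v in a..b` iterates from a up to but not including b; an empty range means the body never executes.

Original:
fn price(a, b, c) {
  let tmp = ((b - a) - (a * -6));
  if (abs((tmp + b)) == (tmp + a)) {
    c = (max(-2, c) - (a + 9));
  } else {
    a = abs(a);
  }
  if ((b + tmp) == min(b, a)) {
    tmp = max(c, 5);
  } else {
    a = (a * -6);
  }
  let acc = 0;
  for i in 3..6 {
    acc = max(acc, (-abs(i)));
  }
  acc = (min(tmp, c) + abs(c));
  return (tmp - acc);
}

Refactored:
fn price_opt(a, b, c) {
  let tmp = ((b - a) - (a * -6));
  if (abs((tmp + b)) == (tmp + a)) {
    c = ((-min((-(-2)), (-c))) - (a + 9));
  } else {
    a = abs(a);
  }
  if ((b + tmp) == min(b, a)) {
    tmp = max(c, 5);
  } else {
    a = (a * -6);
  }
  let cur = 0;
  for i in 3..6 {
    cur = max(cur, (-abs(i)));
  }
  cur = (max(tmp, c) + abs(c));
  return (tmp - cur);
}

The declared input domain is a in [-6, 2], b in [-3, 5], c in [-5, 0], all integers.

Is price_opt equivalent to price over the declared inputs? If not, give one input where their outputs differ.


Try a=-6, b=-3, c=-5.
price: tmp becomes -33; next (abs((tmp + b)) == (tmp + a)) evaluates to false; next a becomes 6; next ((b + tmp) == min(b, a)) evaluates to false; next a becomes -36; next acc becomes 0; next at i=3:; next acc becomes 0; next at i=4:; next acc becomes 0; next at i=5:; next acc becomes 0; next acc becomes -28; next final value -5
price_opt: tmp becomes -33; next (abs((tmp + b)) == (tmp + a)) evaluates to false; next a becomes 6; next ((b + tmp) == min(b, a)) evaluates to false; next a becomes -36; next cur becomes 0; next at i=3:; next cur becomes 0; next at i=4:; next cur becomes 0; next at i=5:; next cur becomes 0; next cur becomes 0; next final value -33
-5 and -33 differ, so these are not the same function on this domain.
verdict: not equivalent; witness: a=-6, b=-3, c=-5


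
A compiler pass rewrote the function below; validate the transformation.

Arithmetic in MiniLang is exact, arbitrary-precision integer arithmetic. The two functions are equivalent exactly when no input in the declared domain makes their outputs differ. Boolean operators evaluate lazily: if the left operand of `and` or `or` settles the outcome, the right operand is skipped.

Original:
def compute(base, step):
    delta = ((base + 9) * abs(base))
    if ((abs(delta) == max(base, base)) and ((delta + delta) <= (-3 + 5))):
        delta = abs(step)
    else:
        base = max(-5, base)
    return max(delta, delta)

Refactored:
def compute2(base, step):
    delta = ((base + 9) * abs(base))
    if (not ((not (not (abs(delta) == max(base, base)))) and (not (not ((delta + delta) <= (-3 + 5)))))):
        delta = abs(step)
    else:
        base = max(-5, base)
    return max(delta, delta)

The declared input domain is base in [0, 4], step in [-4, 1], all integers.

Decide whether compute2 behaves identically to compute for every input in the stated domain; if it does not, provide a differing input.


Try base=0, step=-4.
compute: delta becomes 0; next ((abs(delta) == max(base, base)) and ((delta + delta) <= (-3 + 5))) evaluates to true; next delta becomes 4; next final value 4
compute2: delta becomes 0; next (not ((not (not (abs(delta) == max(base, base)))) and (not (not ((delta + delta) <= (-3 + 5)))))) evaluates to false; next base becomes 0; next final value 0
4 against 0: the behavior changed.
verdict: not equivalent; witness: base=0, step=-4


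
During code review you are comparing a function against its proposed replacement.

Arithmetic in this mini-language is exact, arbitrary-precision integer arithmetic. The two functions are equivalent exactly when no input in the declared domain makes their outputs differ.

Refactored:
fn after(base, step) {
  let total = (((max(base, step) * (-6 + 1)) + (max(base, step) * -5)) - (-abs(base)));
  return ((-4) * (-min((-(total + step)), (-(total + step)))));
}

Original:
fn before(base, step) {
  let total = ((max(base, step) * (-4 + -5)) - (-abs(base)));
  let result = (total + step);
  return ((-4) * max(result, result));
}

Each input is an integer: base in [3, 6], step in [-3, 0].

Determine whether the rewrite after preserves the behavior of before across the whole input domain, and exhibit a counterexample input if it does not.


Consider the input base=3, step=-3.
before: total := -24 | result := -27 | result 108
after: total := -27 | result 120
108 against 120: the behavior changed.
verdict: not equivalent; witness: base=3, step=-3


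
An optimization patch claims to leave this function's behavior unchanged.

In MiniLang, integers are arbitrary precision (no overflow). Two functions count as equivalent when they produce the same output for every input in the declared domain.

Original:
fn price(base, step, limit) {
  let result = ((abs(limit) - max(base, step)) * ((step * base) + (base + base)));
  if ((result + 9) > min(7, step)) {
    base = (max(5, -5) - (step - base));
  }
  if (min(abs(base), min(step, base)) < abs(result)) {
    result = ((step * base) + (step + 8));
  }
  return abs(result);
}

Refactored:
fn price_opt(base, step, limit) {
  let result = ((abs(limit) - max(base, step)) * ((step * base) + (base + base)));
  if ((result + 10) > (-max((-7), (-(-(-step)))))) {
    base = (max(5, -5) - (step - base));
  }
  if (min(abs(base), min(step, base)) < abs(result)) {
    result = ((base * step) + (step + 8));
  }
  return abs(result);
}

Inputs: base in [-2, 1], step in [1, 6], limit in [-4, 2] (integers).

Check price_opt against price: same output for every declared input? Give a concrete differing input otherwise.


Equivalent. The one real change (`9` became `10`) has no effect anywhere in the declared ranges.
An exhaustive pass over the 168 declared inputs shows identical outputs.
One worked example (base=1, step=1, limit=-2) — price: result becomes 3; next ((result + 9) > min(7, step)) evaluates to true; next base becomes 5; next (min(abs(base), min(step, base)) < abs(result)) evaluates to true; next result becomes 14; next final value 14; price_opt: result becomes 3; next ((result + 10) > (-max((-7), (-(-(-step)))))) evaluates to true; next base becomes 5; next (min(abs(base), min(step, base)) < abs(result)) evaluates to true; next result becomes 14; next final value 14; agreement on 14.
verdict: equivalent


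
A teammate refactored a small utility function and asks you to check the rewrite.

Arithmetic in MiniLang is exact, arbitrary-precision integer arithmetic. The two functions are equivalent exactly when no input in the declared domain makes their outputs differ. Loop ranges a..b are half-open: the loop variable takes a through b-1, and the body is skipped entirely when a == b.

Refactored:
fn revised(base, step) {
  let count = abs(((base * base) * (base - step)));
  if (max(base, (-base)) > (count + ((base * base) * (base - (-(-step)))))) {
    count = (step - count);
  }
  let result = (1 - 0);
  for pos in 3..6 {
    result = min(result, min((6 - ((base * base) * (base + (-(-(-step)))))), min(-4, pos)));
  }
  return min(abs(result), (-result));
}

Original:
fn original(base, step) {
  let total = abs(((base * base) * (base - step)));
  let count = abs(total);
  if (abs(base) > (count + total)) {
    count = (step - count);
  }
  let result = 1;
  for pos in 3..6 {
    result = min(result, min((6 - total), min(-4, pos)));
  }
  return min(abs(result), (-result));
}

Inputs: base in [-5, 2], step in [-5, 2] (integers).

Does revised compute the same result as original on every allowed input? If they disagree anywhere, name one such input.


Try base=-5, step=-4.
original: total := 25 | count := 25 | (abs(base) > (count + total)): false | result := 1 | iter pos=3: | result := -19 | iter pos=4: | result := -19 | iter pos=5: | result := -19 | result 19
revised: count := 25 | (max(base, (-base)) > (count + ((base * base) * (base - (-(-step)))))): true | count := -29 | result := 1 | iter pos=3: | result := -4 | iter pos=4: | result := -4 | iter pos=5: | result := -4 | result 4
19 and 4 differ, so these are not the same function on this domain.
verdict: not equivalent; witness: base=-5, step=-4


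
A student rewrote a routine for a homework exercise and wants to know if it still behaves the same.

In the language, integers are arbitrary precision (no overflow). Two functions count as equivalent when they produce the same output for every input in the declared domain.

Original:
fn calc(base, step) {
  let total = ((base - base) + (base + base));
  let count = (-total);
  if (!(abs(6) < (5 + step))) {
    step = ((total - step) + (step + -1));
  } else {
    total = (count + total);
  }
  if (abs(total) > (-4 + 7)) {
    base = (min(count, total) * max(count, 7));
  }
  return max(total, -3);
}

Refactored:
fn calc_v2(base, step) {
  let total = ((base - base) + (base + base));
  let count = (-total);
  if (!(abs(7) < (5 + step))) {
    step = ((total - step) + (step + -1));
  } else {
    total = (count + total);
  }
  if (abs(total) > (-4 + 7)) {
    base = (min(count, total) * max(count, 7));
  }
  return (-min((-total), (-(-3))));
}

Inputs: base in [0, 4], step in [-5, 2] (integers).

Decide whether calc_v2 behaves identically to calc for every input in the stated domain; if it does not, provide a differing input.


Consider the input base=1, step=2.
calc: total = 2; count = -2; (!(abs(6) < (5 + step))) -> false; total = 0; (abs(total) > (-4 + 7)) -> false; return 0
calc_v2: total = 2; count = -2; (!(abs(7) < (5 + step))) -> true; step = 1; (abs(total) > (-4 + 7)) -> false; return 2
0 against 2: the behavior changed.
verdict: not equivalent; witness: base=1, step=2


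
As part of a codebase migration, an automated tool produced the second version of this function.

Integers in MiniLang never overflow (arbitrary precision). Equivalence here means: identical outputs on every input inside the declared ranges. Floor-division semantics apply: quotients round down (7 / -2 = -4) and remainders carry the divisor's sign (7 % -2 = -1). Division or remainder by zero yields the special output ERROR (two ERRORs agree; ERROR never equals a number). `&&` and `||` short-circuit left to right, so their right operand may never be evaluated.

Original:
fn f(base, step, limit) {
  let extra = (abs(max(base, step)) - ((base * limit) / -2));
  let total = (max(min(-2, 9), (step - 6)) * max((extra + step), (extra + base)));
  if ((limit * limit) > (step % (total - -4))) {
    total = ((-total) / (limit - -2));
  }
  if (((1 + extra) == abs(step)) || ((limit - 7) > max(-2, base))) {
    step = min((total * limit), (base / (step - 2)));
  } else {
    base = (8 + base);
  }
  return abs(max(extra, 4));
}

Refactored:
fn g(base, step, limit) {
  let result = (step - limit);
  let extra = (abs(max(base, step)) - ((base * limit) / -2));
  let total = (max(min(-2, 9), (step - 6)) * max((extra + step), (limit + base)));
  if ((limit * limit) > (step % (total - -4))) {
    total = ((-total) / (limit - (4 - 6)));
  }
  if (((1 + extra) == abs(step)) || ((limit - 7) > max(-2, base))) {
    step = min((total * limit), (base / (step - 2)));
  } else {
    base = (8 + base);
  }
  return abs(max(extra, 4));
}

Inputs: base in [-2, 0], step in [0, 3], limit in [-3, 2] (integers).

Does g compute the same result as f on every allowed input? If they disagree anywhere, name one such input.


Evaluate both at base=0, step=0, limit=2.
f: extra := 0 | total := 0 | ((limit * limit) > (step % (total - -4))): true | total := 0 | (((1 + extra) == abs(step)) || ((limit - 7) > max(-2, base))): false | base := 8 | result 4
g: result := -2 | extra := 0 | total := -4 | divide-by-zero, output ERROR
4 and ERROR differ, so these are not the same function on this domain.
verdict: not equivalent; witness: base=0, step=0, limit=2


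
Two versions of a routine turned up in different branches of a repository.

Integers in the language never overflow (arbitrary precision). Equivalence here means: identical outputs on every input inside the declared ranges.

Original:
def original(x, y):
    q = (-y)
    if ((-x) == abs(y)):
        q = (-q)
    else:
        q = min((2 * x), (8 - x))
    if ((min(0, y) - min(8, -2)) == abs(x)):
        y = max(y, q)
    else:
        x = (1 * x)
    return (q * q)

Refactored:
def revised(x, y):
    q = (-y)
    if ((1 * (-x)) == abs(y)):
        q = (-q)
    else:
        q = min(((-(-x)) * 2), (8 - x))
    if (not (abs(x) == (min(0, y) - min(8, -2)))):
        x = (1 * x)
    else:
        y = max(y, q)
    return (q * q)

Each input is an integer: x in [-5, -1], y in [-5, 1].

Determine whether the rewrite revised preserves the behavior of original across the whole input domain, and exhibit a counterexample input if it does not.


The two are interchangeable: boolean connective usage differs; and constant usage differs; and arithmetic usage differs, and every declared input agrees.
One worked example (x=-2, y=0) — original: q becomes 0; next ((-x) == abs(y)) evaluates to false; next q becomes -4; next ((min(0, y) - min(8, -2)) == abs(x)) evaluates to true; next y becomes 0; next final value 16; revised: q becomes 0; next ((1 * (-x)) == abs(y)) evaluates to false; next q becomes -4; next (not (abs(x) == (min(0, y) - min(8, -2)))) evaluates to false; next y becomes 0; next final value 16; agreement on 16.
Sweeping the whole domain (35 inputs) finds no disagreement.
verdict: equivalent


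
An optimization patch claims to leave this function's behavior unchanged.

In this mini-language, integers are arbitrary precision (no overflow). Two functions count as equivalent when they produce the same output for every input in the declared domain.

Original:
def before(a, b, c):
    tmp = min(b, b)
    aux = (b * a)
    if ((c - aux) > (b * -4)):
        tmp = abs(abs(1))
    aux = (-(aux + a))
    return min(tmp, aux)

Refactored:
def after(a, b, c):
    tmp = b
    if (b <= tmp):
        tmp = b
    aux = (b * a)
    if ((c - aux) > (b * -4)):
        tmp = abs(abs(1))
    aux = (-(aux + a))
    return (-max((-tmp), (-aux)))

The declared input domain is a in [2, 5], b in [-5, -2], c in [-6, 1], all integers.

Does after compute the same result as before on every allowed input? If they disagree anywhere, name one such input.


Equivalent. One difference looks behavioral, but it never changes the outcome for any declared input.
Sweeping the whole domain (128 inputs) finds no disagreement.
One worked example (a=3, b=-2, c=-2) — before: tmp = -2; aux = -6; ((c - aux) > (b * -4)) -> false; aux = 3; return -2; after: tmp = -2; (b <= tmp) -> true; tmp = -2; aux = -6; ((c - aux) > (b * -4)) -> false; aux = 3; return -2; agreement on -2.
verdict: equivalent
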